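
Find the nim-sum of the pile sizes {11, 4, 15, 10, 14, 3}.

7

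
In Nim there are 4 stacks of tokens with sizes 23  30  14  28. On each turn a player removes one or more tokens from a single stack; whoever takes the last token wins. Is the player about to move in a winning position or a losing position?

Winning position

Compute the nim-sum pairwise:
23 ^ 30 = 9
9 ^ 14 = 7
7 ^ 28 = 27
The nim-sum is 27 ≠ 0, so this is an N-position: the player to move can win.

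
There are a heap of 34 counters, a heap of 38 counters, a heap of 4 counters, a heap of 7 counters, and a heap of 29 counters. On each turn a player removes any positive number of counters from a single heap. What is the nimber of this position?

26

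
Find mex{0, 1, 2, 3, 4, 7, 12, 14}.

The values 0, 1, 2, 3, 4 are all present; 5 is the first non-negative integer missing from the set.

5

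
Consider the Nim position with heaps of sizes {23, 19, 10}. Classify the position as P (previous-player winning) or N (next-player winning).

Compute the nim-sum pairwise:
23 ^ 19 = 4
4 ^ 10 = 14
The nim-sum is 14 ≠ 0, so this is an N-position: the player to move can win.

N-position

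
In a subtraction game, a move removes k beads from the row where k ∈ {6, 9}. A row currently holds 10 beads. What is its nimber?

Compute g(0), g(1), … for moves {6, 9}:
k:     0  1  2  3  4  5  6  7  8  9 10
g(k):  0  0  0  0  0  0  1  1  1  1  1
So g(10) = 1.

1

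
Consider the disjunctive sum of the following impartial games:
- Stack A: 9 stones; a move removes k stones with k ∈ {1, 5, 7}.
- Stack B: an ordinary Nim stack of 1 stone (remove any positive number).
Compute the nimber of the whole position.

Build the Grundy sequence for stack A with g(k) = mex{g(k−s) : s ∈ {1, 5, 7}, s ≤ k}:
g(0) = mex{} = 0
g(1) = mex{0} = 1
g(2) = mex{1} = 0
g(3) = mex{0} = 1
g(4) = mex{1} = 0
g(5) = mex{0} = 1
g(6) = mex{1} = 0
g(7) = mex{0} = 1
g(8) = mex{1} = 0
g(9) = mex{0} = 1
So g(9) = 1.
Stack B is a plain Nim stack of size 1, so its Grundy value is 1.
The value of a disjunctive sum is the nim-sum of the parts.
Combined value = 1 ⊕ 1 = 0.

0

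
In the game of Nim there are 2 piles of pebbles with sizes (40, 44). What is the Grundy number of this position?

4

Write each in binary and XOR column by column:
  101000  (40)
  101100  (44)
  ------
  000100  (4)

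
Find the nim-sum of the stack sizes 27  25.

2

Nim-sum: 27 ^ 25 = 2.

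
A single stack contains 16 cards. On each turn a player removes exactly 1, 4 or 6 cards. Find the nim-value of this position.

Compute g(0), g(1), … for moves {1, 4, 6}:
k:     0  1  2  3  4  5  6  7  8  9 10 11 12 13 14 15 16
g(k):  0  1  0  1  2  0  1  0  1  2  0  1  0  1  2  0  1
So g(16) = 1.

1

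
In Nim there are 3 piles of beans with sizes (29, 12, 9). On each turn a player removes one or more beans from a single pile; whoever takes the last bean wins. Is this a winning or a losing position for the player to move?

Nim-sum: 29 ^ 12 ^ 9 = 24.
The nim-sum is 24 ≠ 0, so this is an N-position: the player to move can win.

Winning position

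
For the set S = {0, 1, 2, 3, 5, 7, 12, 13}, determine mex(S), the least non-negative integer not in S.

The values 0, 1, 2, 3 are all present; 4 is the first non-negative integer missing from the set.

4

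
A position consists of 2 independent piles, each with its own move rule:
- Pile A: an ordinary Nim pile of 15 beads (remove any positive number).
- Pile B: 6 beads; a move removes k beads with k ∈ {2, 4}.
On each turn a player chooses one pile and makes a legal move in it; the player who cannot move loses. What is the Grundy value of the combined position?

Pile A is a plain Nim pile of size 15, so its Grundy value is 15.
For pile B, compute g(0), g(1), … with moves {2, 4}:
k:     0  1  2  3  4  5  6
g(k):  0  0  1  1  2  2  0
So g(6) = 0.
The value of a disjunctive sum is the nim-sum of the parts.
Combined value = 15 XOR 0 = 15.

15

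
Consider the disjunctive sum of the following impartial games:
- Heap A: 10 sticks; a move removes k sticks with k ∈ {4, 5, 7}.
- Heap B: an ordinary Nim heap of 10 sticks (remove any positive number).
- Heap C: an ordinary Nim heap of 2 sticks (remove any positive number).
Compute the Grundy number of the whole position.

Grundy values for heap A (subtraction set {4, 5, 7}):
k:     0  1  2  3  4  5  6  7  8  9 10
g(k):  0  0  0  0  1  1  1  1  2  2  2
So g(10) = 2.
Heap B is a plain Nim heap of size 10, so its Grundy value is 10.
Heap C is a plain Nim heap of size 2, so its Grundy value is 2.
By the Sprague-Grundy theorem, the Grundy value of a sum of independent games is the XOR of the component values.
Combined value = 2 ⊕ 10 ⊕ 2 = 10.

10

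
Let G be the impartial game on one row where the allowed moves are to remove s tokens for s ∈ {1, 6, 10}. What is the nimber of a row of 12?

Grundy values for subtraction set {1, 6, 10}:
g(0) = mex{} = 0
g(1) = mex{0} = 1
g(2) = mex{1} = 0
g(3) = mex{0} = 1
g(4) = mex{1} = 0
g(5) = mex{0} = 1
g(6) = mex{0,1} = 2
g(7) = mex{1,2} = 0
g(8) = mex{0} = 1
g(9) = mex{1} = 0
g(10) = mex{0} = 1
g(11) = mex{1} = 0
g(12) = mex{0,2} = 1
So g(12) = 1.

1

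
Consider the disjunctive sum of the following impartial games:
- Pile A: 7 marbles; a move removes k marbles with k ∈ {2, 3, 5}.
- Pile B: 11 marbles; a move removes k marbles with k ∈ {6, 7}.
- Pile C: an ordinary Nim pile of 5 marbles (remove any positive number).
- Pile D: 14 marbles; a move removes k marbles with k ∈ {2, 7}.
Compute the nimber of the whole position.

4

Build the Grundy sequence for pile A with g(k) = mex{g(k−s) : s ∈ {2, 3, 5}, s ≤ k}:
k:     0  1  2  3  4  5  6  7
g(k):  0  0  1  1  2  2  3  0
So g(7) = 0.
Grundy values for pile B (subtraction set {6, 7}):
g(0) = mex{} = 0
g(1) = mex{} = 0
g(2) = mex{} = 0
g(3) = mex{} = 0
g(4) = mex{} = 0
g(5) = mex{} = 0
g(6) = mex{0} = 1
g(7) = mex{0} = 1
g(8) = mex{0} = 1
g(9) = mex{0} = 1
g(10) = mex{0} = 1
g(11) = mex{0} = 1
So g(11) = 1.
Pile C is a plain Nim pile of size 5, so its Grundy value is 5.
Grundy values for pile D (subtraction set {2, 7}):
k:     0  1  2  3  4  5  6  7  8  9 10 11 12 13 14
g(k):  0  0  1  1  0  0  1  1  2  0  0  1  1  0  0
So g(14) = 0.
By the Sprague-Grundy theorem, the Grundy value of a sum of independent games is the XOR of the component values.
Combined value = 0 XOR 1 XOR 5 XOR 0 = 4.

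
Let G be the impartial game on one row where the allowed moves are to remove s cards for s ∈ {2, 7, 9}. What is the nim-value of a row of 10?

3

Compute g(0), g(1), … for moves {2, 7, 9}:
g(0) = mex{} = 0
g(1) = mex{} = 0
g(2) = mex{0} = 1
g(3) = mex{0} = 1
g(4) = mex{1} = 0
g(5) = mex{1} = 0
g(6) = mex{0} = 1
g(7) = mex{0} = 1
g(8) = mex{0,1} = 2
g(9) = mex{0,1} = 2
g(10) = mex{0,1,2} = 3
So g(10) = 3.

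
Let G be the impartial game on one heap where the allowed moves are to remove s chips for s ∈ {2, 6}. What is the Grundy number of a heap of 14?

Compute g(0), g(1), … for moves {2, 6}:
g(0) = mex{} = 0
g(1) = mex{} = 0
g(2) = mex{0} = 1
g(3) = mex{0} = 1
g(4) = mex{1} = 0
g(5) = mex{1} = 0
g(6) = mex{0} = 1
g(7) = mex{0} = 1
g(8) = mex{1} = 0
g(9) = mex{1} = 0
g(10) = mex{0} = 1
g(11) = mex{0} = 1
g(12) = mex{1} = 0
g(13) = mex{1} = 0
g(14) = mex{0} = 1
So g(14) = 1.

1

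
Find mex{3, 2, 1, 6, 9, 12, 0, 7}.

4

The values 0, 1, 2, 3 are all present; 4 is the first non-negative integer missing from the set.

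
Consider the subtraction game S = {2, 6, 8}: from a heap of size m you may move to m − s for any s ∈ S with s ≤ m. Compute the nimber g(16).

Grundy values for subtraction set {2, 6, 8}:
k:     0  1  2  3  4  5  6  7  8  9 10 11 12 13 14 15 16
g(k):  0  0  1  1  0  0  1  1  2  2  3  3  2  2  0  0  1
So g(16) = 1.

1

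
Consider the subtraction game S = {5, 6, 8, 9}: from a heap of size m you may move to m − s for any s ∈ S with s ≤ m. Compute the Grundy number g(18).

Compute g(0), g(1), … for moves {5, 6, 8, 9}:
k:     0  1  2  3  4  5  6  7  8  9 10 11 12 13 14 15 16 17 18
g(k):  0  0  0  0  0  1  1  1  1  1  2  2  2  2  0  0  0  0  0
So g(18) = 0.

0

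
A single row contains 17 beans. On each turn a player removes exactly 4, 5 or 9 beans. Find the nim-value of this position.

1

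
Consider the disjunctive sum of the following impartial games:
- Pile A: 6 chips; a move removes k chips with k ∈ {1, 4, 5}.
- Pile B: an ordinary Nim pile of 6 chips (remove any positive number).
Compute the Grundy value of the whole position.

4

Grundy values for pile A (subtraction set {1, 4, 5}):
g(0) = mex{} = 0
g(1) = mex{0} = 1
g(2) = mex{1} = 0
g(3) = mex{0} = 1
g(4) = mex{0,1} = 2
g(5) = mex{0,1,2} = 3
g(6) = mex{0,1,3} = 2
So g(6) = 2.
Pile B is a plain Nim pile of size 6, so its Grundy value is 6.
The value of a disjunctive sum is the nim-sum of the parts.
Combined value = 2 ⊕ 6 = 4.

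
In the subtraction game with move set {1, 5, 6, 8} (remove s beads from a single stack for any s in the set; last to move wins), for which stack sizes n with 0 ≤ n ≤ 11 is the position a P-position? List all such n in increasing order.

0, 2, 4, 11

Grundy values for subtraction set {1, 5, 6, 8}:
k:     0  1  2  3  4  5  6  7  8  9 10 11
g(k):  0  1  0  1  0  1  2  3  2  3  2  0
The P-positions (g = 0) in 0..11 are 0, 2, 4, 11.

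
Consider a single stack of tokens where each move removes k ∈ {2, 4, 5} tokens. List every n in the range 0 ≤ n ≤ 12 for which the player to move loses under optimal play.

0, 1, 7, 8

Build the Grundy sequence with g(k) = mex{g(k−s) : s ∈ {2, 4, 5}, s ≤ k}:
k:     0  1  2  3  4  5  6  7  8  9 10 11 12
g(k):  0  0  1  1  2  2  3  0  0  1  1  2  2
The P-positions (g = 0) in 0..12 are 0, 1, 7, 8.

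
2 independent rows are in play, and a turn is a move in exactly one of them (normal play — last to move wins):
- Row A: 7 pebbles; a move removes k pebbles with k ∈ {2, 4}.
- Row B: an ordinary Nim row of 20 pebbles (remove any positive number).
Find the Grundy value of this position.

20

For row A, compute g(0), g(1), … with moves {2, 4}:
g(0) = mex{} = 0
g(1) = mex{} = 0
g(2) = mex{0} = 1
g(3) = mex{0} = 1
g(4) = mex{0,1} = 2
g(5) = mex{0,1} = 2
g(6) = mex{1,2} = 0
g(7) = mex{1,2} = 0
So g(7) = 0.
Row B is a plain Nim row of size 20, so its Grundy value is 20.
The value of a disjunctive sum is the nim-sum of the parts.
Combined value = 0 XOR 20 = 20.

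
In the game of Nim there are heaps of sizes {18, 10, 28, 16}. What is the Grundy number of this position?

20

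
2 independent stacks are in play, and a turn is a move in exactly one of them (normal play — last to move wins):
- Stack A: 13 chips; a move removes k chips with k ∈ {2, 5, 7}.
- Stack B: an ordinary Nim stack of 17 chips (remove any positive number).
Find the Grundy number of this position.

For stack A, compute g(0), g(1), … with moves {2, 5, 7}:
k:     0  1  2  3  4  5  6  7  8  9 10 11 12 13
g(k):  0  0  1  1  0  2  1  3  2  2  0  3  1  0
So g(13) = 0.
Stack B is a plain Nim stack of size 17, so its Grundy value is 17.
By the Sprague-Grundy theorem, the Grundy value of a sum of independent games is the XOR of the component values.
Combined value = 0 XOR 17 = 17.

17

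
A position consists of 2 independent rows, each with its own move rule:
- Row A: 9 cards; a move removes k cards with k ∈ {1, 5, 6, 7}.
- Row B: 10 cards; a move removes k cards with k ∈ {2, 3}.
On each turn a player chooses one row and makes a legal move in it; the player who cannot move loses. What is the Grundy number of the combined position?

3

Grundy values for row A (subtraction set {1, 5, 6, 7}):
k:     0  1  2  3  4  5  6  7  8  9
g(k):  0  1  0  1  0  1  2  3  2  3
So g(9) = 3.
For row B, compute g(0), g(1), … with moves {2, 3}:
g(0) = mex{} = 0
g(1) = mex{} = 0
g(2) = mex{0} = 1
g(3) = mex{0} = 1
g(4) = mex{0,1} = 2
g(5) = mex{1} = 0
g(6) = mex{1,2} = 0
g(7) = mex{0,2} = 1
g(8) = mex{0} = 1
g(9) = mex{0,1} = 2
g(10) = mex{1} = 0
So g(10) = 0.
By the Sprague-Grundy theorem, the Grundy value of a sum of independent games is the XOR of the component values.
Combined value = 3 ⊕ 0 = 3.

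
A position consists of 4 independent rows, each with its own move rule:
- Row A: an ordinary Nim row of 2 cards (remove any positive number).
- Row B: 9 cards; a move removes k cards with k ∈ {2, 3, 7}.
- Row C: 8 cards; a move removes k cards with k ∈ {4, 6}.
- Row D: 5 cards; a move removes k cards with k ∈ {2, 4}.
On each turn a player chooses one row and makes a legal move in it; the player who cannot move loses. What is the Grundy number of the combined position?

0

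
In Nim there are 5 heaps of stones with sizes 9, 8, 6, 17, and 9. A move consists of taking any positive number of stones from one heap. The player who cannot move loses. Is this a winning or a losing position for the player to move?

In binary:
  01001  (9)
  01000  (8)
  00110  (6)
  10001  (17)
  01001  (9)
  -----
  11111  (31)
The nim-sum is 31 ≠ 0, so this is an N-position: the player to move can win.

Winning position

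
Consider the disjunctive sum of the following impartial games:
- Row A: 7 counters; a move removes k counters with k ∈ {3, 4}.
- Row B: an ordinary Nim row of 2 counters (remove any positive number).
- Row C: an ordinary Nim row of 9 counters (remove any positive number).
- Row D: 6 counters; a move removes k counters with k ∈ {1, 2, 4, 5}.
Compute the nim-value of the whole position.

11

Grundy values for row A (subtraction set {3, 4}):
k:     0  1  2  3  4  5  6  7
g(k):  0  0  0  1  1  1  2  0
So g(7) = 0.
Row B is a plain Nim row of size 2, so its Grundy value is 2.
Row C is a plain Nim row of size 9, so its Grundy value is 9.
Build the Grundy sequence for row D with g(k) = mex{g(k−s) : s ∈ {1, 2, 4, 5}, s ≤ k}:
g(0) = mex{} = 0
g(1) = mex{0} = 1
g(2) = mex{0,1} = 2
g(3) = mex{1,2} = 0
g(4) = mex{0,2} = 1
g(5) = mex{0,1} = 2
g(6) = mex{1,2} = 0
So g(6) = 0.
The value of a disjunctive sum is the nim-sum of the parts.
Combined value = 0 ⊕ 2 ⊕ 9 ⊕ 0 = 11.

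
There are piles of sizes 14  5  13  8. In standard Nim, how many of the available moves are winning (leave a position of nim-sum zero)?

3

Compute the nim-sum pairwise:
14 XOR 5 = 11
11 XOR 13 = 6
6 XOR 8 = 14
The overall nim-sum is X = 14. A pile of size p has a winning move iff p XOR X < p (reduce it to p XOR X).
  14: 14 XOR 14 = 0 < 14 — winning move (to 0).
  5: 5 XOR 14 = 11 ≥ 5 — no move.
  13: 13 XOR 14 = 3 < 13 — winning move (to 3).
  8: 8 XOR 14 = 6 < 8 — winning move (to 6).
That gives 3 winning moves.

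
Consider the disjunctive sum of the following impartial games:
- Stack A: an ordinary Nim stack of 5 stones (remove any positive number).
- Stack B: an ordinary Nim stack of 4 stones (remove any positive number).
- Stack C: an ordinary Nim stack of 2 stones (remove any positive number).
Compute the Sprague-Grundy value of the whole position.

3

Stack A is a plain Nim stack of size 5, so its Grundy value is 5.
Stack B is a plain Nim stack of size 4, so its Grundy value is 4.
Stack C is a plain Nim stack of size 2, so its Grundy value is 2.
By the Sprague-Grundy theorem, the Grundy value of a sum of independent games is the XOR of the component values.
Combined value = 5 ⊕ 4 ⊕ 2 = 3.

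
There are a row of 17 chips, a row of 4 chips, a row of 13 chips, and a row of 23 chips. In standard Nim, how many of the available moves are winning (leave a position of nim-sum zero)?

1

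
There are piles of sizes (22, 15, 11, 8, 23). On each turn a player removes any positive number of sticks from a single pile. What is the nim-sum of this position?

13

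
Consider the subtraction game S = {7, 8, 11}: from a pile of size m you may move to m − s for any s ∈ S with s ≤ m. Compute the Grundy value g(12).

Build the Grundy sequence with g(k) = mex{g(k−s) : s ∈ {7, 8, 11}, s ≤ k}:
k:     0  1  2  3  4  5  6  7  8  9 10 11 12
g(k):  0  0  0  0  0  0  0  1  1  1  1  1  1
So g(12) = 1.

1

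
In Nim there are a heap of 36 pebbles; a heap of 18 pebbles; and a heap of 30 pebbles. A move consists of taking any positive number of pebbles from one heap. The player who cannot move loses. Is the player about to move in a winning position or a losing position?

Winning position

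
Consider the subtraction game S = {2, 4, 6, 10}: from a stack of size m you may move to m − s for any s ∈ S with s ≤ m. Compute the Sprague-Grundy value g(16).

0

Compute g(0), g(1), … for moves {2, 4, 6, 10}:
k:     0  1  2  3  4  5  6  7  8  9 10 11 12 13 14 15 16
g(k):  0  0  1  1  2  2  3  3  0  0  1  1  2  2  3  3  0
So g(16) = 0.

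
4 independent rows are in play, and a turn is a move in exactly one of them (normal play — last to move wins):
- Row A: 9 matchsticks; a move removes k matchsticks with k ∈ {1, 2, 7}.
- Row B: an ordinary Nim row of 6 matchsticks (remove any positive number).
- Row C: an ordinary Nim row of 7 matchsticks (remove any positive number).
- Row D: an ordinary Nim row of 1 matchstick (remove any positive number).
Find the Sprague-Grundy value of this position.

0

Build the Grundy sequence for row A with g(k) = mex{g(k−s) : s ∈ {1, 2, 7}, s ≤ k}:
k:     0  1  2  3  4  5  6  7  8  9
g(k):  0  1  2  0  1  2  0  1  2  0
So g(9) = 0.
Row B is a plain Nim row of size 6, so its Grundy value is 6.
Row C is a plain Nim row of size 7, so its Grundy value is 7.
Row D is a plain Nim row of size 1, so its Grundy value is 1.
By the Sprague-Grundy theorem, the Grundy value of a sum of independent games is the XOR of the component values.
Combined value = 0 XOR 6 XOR 7 XOR 1 = 0.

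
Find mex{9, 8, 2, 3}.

0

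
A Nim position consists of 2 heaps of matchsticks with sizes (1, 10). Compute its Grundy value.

Bitwise XOR of the heap sizes:
  0001  (1)
  1010  (10)
  ----
  1011  (11)

11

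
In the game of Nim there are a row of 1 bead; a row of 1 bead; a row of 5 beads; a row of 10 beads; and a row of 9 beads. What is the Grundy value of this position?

6

Compute the nim-sum pairwise:
1 ^ 1 = 0
0 ^ 5 = 5
5 ^ 10 = 15
15 ^ 9 = 6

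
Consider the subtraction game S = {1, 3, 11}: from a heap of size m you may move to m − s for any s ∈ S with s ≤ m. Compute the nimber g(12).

0

Grundy values for subtraction set {1, 3, 11}:
k:     0  1  2  3  4  5  6  7  8  9 10 11 12
g(k):  0  1  0  1  0  1  0  1  0  1  0  1  0
So g(12) = 0.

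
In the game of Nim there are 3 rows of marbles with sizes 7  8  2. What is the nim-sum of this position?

In binary:
  0111  (7)
  1000  (8)
  0010  (2)
  ----
  1101  (13)

13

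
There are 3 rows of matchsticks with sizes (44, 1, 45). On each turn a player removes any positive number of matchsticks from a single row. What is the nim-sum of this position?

0

Nim-sum: 44 XOR 1 XOR 45 = 0.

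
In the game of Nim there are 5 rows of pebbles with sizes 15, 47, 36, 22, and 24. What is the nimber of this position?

Compute the nim-sum pairwise:
15 XOR 47 = 32
32 XOR 36 = 4
4 XOR 22 = 18
18 XOR 24 = 10

10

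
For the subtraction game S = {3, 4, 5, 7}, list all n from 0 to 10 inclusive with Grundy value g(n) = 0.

0, 1, 2, 10

Grundy values for subtraction set {3, 4, 5, 7}:
k:     0  1  2  3  4  5  6  7  8  9 10
g(k):  0  0  0  1  1  1  2  2  2  3  0
The P-positions (g = 0) in 0..10 are 0, 1, 2, 10.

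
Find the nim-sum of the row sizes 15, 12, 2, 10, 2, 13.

4

Nim-sum: 15 ^ 12 ^ 2 ^ 10 ^ 2 ^ 13 = 4.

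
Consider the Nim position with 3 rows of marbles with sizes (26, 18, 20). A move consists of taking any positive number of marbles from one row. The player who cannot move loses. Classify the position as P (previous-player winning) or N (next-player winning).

N-position

Compute the nim-sum pairwise:
26 XOR 18 = 8
8 XOR 20 = 28
The nim-sum is 28 ≠ 0, so this is an N-position: the player to move can win.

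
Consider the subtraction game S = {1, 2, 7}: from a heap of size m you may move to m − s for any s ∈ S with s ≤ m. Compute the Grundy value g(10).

1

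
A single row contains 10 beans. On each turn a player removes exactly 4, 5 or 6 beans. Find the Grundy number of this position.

0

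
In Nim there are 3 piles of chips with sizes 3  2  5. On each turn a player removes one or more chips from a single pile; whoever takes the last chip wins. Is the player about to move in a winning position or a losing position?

In binary:
  011  (3)
  010  (2)
  101  (5)
  ---
  100  (4)
The nim-sum is 4 ≠ 0, so this is an N-position: the player to move can win.

Winning position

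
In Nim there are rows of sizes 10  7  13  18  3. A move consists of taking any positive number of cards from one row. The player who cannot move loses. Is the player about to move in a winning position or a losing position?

Compute the nim-sum pairwise:
10 ⊕ 7 = 13
13 ⊕ 13 = 0
0 ⊕ 18 = 18
18 ⊕ 3 = 17
The nim-sum is 17 ≠ 0, so this is an N-position: the player to move can win.

Winning position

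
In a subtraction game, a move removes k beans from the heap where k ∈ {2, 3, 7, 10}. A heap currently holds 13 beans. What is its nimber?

4

Grundy values for subtraction set {2, 3, 7, 10}:
g(0) = mex{} = 0
g(1) = mex{} = 0
g(2) = mex{0} = 1
g(3) = mex{0} = 1
g(4) = mex{0,1} = 2
g(5) = mex{1} = 0
g(6) = mex{1,2} = 0
g(7) = mex{0,2} = 1
g(8) = mex{0} = 1
g(9) = mex{0,1} = 2
g(10) = mex{0,1} = 2
g(11) = mex{0,1,2} = 3
g(12) = mex{0,1,2} = 3
g(13) = mex{0,1,2,3} = 4
So g(13) = 4.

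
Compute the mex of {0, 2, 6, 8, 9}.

1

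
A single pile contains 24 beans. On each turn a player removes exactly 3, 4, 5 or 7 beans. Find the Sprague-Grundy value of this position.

1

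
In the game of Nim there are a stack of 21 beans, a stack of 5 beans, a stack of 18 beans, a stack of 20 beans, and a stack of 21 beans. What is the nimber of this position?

3

Nim-sum: 21 ^ 5 ^ 18 ^ 20 ^ 21 = 3.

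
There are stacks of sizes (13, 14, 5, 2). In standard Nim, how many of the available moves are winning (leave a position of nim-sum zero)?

3

Nim-sum: 13 ^ 14 ^ 5 ^ 2 = 4.
The overall nim-sum is X = 4. A stack of size p has a winning move iff p XOR X < p (reduce it to p XOR X).
  13: 13 XOR 4 = 9 < 13 — winning move (to 9).
  14: 14 XOR 4 = 10 < 14 — winning move (to 10).
  5: 5 XOR 4 = 1 < 5 — winning move (to 1).
  2: 2 XOR 4 = 6 ≥ 2 — no move.
That gives 3 winning moves.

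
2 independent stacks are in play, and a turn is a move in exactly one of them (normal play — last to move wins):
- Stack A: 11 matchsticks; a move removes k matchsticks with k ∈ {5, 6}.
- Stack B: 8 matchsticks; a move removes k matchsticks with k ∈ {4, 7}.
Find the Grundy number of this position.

2

Build the Grundy sequence for stack A with g(k) = mex{g(k−s) : s ∈ {5, 6}, s ≤ k}:
g(0) = mex{} = 0
g(1) = mex{} = 0
g(2) = mex{} = 0
g(3) = mex{} = 0
g(4) = mex{} = 0
g(5) = mex{0} = 1
g(6) = mex{0} = 1
g(7) = mex{0} = 1
g(8) = mex{0} = 1
g(9) = mex{0} = 1
g(10) = mex{0,1} = 2
g(11) = mex{1} = 0
So g(11) = 0.
Build the Grundy sequence for stack B with g(k) = mex{g(k−s) : s ∈ {4, 7}, s ≤ k}:
g(0) = mex{} = 0
g(1) = mex{} = 0
g(2) = mex{} = 0
g(3) = mex{} = 0
g(4) = mex{0} = 1
g(5) = mex{0} = 1
g(6) = mex{0} = 1
g(7) = mex{0} = 1
g(8) = mex{0,1} = 2
So g(8) = 2.
By the Sprague-Grundy theorem, the Grundy value of a sum of independent games is the XOR of the component values.
Combined value = 0 ⊕ 2 = 2.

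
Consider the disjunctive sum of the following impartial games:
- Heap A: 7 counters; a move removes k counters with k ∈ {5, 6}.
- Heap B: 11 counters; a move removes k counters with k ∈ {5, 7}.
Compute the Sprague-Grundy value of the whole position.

3

Build the Grundy sequence for heap A with g(k) = mex{g(k−s) : s ∈ {5, 6}, s ≤ k}:
g(0) = mex{} = 0
g(1) = mex{} = 0
g(2) = mex{} = 0
g(3) = mex{} = 0
g(4) = mex{} = 0
g(5) = mex{0} = 1
g(6) = mex{0} = 1
g(7) = mex{0} = 1
So g(7) = 1.
Build the Grundy sequence for heap B with g(k) = mex{g(k−s) : s ∈ {5, 7}, s ≤ k}:
k:     0  1  2  3  4  5  6  7  8  9 10 11
g(k):  0  0  0  0  0  1  1  1  1  1  2  2
So g(11) = 2.
By the Sprague-Grundy theorem, the Grundy value of a sum of independent games is the XOR of the component values.
Combined value = 1 ⊕ 2 = 3.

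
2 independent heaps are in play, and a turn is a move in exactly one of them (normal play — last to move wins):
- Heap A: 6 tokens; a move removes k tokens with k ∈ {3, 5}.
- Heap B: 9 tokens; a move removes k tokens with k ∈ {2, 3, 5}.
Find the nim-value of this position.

Build the Grundy sequence for heap A with g(k) = mex{g(k−s) : s ∈ {3, 5}, s ≤ k}:
k:     0  1  2  3  4  5  6
g(k):  0  0  0  1  1  1  2
So g(6) = 2.
For heap B, compute g(0), g(1), … with moves {2, 3, 5}:
k:     0  1  2  3  4  5  6  7  8  9
g(k):  0  0  1  1  2  2  3  0  0  1
So g(9) = 1.
The value of a disjunctive sum is the nim-sum of the parts.
Combined value = 2 ⊕ 1 = 3.

3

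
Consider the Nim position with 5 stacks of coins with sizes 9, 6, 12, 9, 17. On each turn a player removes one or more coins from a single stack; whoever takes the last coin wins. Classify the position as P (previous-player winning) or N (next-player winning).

Nim-sum: 9 ⊕ 6 ⊕ 12 ⊕ 9 ⊕ 17 = 27.
The nim-sum is 27 ≠ 0, so this is an N-position: the player to move can win.

N-position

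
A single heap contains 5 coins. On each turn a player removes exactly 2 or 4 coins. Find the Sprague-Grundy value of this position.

Build the Grundy sequence with g(k) = mex{g(k−s) : s ∈ {2, 4}, s ≤ k}:
k:     0  1  2  3  4  5
g(k):  0  0  1  1  2  2
So g(5) = 2.

2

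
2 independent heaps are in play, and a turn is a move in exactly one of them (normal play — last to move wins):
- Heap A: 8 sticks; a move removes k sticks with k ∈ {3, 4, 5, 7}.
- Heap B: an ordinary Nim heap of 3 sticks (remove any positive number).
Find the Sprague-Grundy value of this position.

For heap A, compute g(0), g(1), … with moves {3, 4, 5, 7}:
g(0) = mex{} = 0
g(1) = mex{} = 0
g(2) = mex{} = 0
g(3) = mex{0} = 1
g(4) = mex{0} = 1
g(5) = mex{0} = 1
g(6) = mex{0,1} = 2
g(7) = mex{0,1} = 2
g(8) = mex{0,1} = 2
So g(8) = 2.
Heap B is a plain Nim heap of size 3, so its Grundy value is 3.
By the Sprague-Grundy theorem, the Grundy value of a sum of independent games is the XOR of the component values.
Combined value = 2 ⊕ 3 = 1.

1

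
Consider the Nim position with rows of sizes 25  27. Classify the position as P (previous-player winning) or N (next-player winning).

N-position

Compute the nim-sum pairwise:
25 ^ 27 = 2
The nim-sum is 2 ≠ 0, so this is an N-position: the player to move can win.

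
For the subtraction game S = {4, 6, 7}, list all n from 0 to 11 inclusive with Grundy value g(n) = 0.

0, 1, 2, 3, 11

Grundy values for subtraction set {4, 6, 7}:
k:     0  1  2  3  4  5  6  7  8  9 10 11
g(k):  0  0  0  0  1  1  1  1  2  2  2  0
The P-positions (g = 0) in 0..11 are 0, 1, 2, 3, 11.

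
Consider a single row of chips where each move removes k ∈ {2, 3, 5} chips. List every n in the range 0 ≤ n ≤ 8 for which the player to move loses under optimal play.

0, 1, 7, 8

Compute g(0), g(1), … for moves {2, 3, 5}:
k:     0  1  2  3  4  5  6  7  8
g(k):  0  0  1  1  2  2  3  0  0
The P-positions (g = 0) in 0..8 are 0, 1, 7, 8.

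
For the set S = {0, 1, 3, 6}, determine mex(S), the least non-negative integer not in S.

2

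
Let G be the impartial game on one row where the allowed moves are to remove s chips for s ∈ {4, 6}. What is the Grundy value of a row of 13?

0

Compute g(0), g(1), … for moves {4, 6}:
k:     0  1  2  3  4  5  6  7  8  9 10 11 12 13
g(k):  0  0  0  0  1  1  1  1  2  2  0  0  0  0
So g(13) = 0.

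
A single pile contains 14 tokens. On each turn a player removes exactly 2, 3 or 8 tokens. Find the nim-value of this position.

Compute g(0), g(1), … for moves {2, 3, 8}:
k:     0  1  2  3  4  5  6  7  8  9 10 11 12 13 14
g(k):  0  0  1  1  2  0  0  1  1  2  0  0  1  1  2
So g(14) = 2.

2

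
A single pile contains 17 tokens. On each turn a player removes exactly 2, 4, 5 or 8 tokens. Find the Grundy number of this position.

2

Grundy values for subtraction set {2, 4, 5, 8}:
k:     0  1  2  3  4  5  6  7  8  9 10 11 12 13 14 15 16 17
g(k):  0  0  1  1  2  2  3  0  4  1  0  2  1  0  2  1  0  2
So g(17) = 2.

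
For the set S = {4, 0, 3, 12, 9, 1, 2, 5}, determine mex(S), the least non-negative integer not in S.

6

The values 0, 1, 2, 3, 4, 5 are all present; 6 is the first non-negative integer missing from the set.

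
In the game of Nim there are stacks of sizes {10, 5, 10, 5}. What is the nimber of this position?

Nim-sum: 10 ⊕ 5 ⊕ 10 ⊕ 5 = 0.

0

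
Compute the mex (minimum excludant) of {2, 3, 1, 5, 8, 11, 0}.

4

The values 0, 1, 2, 3 are all present; 4 is the first non-negative integer missing from the set.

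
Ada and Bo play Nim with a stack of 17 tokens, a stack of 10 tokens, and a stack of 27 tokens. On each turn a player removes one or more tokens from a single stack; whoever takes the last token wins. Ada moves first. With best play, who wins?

Write each in binary and XOR column by column:
  10001  (17)
  01010  (10)
  11011  (27)
  -----
  00000  (0)
The nim-sum is 0, so this is a P-position: the player to move is in a losing position under optimal play; Ada is about to move from it and so loses — Bo wins.

Bo wins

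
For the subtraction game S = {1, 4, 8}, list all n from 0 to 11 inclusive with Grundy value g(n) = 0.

0, 2, 5, 7

Build the Grundy sequence with g(k) = mex{g(k−s) : s ∈ {1, 4, 8}, s ≤ k}:
g(0) = mex{} = 0
g(1) = mex{0} = 1
g(2) = mex{1} = 0
g(3) = mex{0} = 1
g(4) = mex{0,1} = 2
g(5) = mex{1,2} = 0
g(6) = mex{0} = 1
g(7) = mex{1} = 0
g(8) = mex{0,2} = 1
g(9) = mex{0,1} = 2
g(10) = mex{0,1,2} = 3
g(11) = mex{0,1,3} = 2
The P-positions (g = 0) in 0..11 are 0, 2, 5, 7.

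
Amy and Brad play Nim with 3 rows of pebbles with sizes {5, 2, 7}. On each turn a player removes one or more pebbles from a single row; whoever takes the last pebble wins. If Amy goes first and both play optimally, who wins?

Compute the nim-sum pairwise:
5 ⊕ 2 = 7
7 ⊕ 7 = 0
The nim-sum is 0, so this is a P-position: the player to move is in a losing position under optimal play; Amy is about to move from it and so loses — Brad wins.

Brad wins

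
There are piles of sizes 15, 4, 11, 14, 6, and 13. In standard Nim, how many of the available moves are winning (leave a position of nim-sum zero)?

5

Compute the nim-sum pairwise:
15 XOR 4 = 11
11 XOR 11 = 0
0 XOR 14 = 14
14 XOR 6 = 8
8 XOR 13 = 5
The overall nim-sum is X = 5. A pile of size p has a winning move iff p XOR X < p (reduce it to p XOR X).
  15: 15 XOR 5 = 10 < 15 — winning move (to 10).
  4: 4 XOR 5 = 1 < 4 — winning move (to 1).
  11: 11 XOR 5 = 14 ≥ 11 — no move.
  14: 14 XOR 5 = 11 < 14 — winning move (to 11).
  6: 6 XOR 5 = 3 < 6 — winning move (to 3).
  13: 13 XOR 5 = 8 < 13 — winning move (to 8).
That gives 5 winning moves.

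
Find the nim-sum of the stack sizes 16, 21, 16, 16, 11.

14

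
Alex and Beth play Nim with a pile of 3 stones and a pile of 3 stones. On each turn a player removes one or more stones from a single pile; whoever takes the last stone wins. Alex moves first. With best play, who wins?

Nim-sum: 3 ^ 3 = 0.
The nim-sum is 0, so this is a P-position: the player to move is in a losing position under optimal play; Alex is about to move from it and so loses — Beth wins.

Beth wins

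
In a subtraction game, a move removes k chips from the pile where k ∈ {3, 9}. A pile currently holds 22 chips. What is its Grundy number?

1

Build the Grundy sequence with g(k) = mex{g(k−s) : s ∈ {3, 9}, s ≤ k}:
k:     0  1  2  3  4  5  6  7  8  9 10 11 12 13 14 15 16 17 18 19 20 21 22
g(k):  0  0  0  1  1  1  0  0  0  1  1  1  0  0  0  1  1  1  0  0  0  1  1
So g(22) = 1.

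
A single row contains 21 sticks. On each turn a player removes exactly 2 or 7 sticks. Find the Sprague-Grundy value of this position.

1

Build the Grundy sequence with g(k) = mex{g(k−s) : s ∈ {2, 7}, s ≤ k}:
k:     0  1  2  3  4  5  6  7  8  9 10 11 12 13 14 15 16 17 18 19 20 21
g(k):  0  0  1  1  0  0  1  1  2  0  0  1  1  0  0  1  1  2  0  0  1  1
So g(21) = 1.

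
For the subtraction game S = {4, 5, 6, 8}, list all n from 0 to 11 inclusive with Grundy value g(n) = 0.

Grundy values for subtraction set {4, 5, 6, 8}:
g(0) = mex{} = 0
g(1) = mex{} = 0
g(2) = mex{} = 0
g(3) = mex{} = 0
g(4) = mex{0} = 1
g(5) = mex{0} = 1
g(6) = mex{0} = 1
g(7) = mex{0} = 1
g(8) = mex{0,1} = 2
g(9) = mex{0,1} = 2
g(10) = mex{0,1} = 2
g(11) = mex{0,1} = 2
The P-positions (g = 0) in 0..11 are 0, 1, 2, 3.

0, 1, 2, 3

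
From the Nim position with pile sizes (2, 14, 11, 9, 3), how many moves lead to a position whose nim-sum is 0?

3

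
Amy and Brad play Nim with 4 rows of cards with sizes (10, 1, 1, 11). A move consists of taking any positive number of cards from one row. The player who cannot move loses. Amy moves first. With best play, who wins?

Amy wins

Nim-sum: 10 ⊕ 1 ⊕ 1 ⊕ 11 = 1.
The nim-sum is 1 ≠ 0, so this is an N-position: the player to move can win; Amy has a winning move.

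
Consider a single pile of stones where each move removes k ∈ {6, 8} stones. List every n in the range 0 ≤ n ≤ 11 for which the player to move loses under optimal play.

0, 1, 2, 3, 4, 5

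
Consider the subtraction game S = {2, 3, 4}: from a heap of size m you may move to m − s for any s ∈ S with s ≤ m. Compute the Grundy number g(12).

0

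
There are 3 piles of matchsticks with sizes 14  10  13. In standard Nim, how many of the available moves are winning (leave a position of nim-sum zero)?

Nim-sum: 14 XOR 10 XOR 13 = 9.
The overall nim-sum is X = 9. A pile of size p has a winning move iff p XOR X < p (reduce it to p XOR X).
  14: 14 XOR 9 = 7 < 14 — winning move (to 7).
  10: 10 XOR 9 = 3 < 10 — winning move (to 3).
  13: 13 XOR 9 = 4 < 13 — winning move (to 4).
That gives 3 winning moves.

3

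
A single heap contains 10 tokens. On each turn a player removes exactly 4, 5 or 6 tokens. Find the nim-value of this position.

0

Grundy values for subtraction set {4, 5, 6}:
g(0) = mex{} = 0
g(1) = mex{} = 0
g(2) = mex{} = 0
g(3) = mex{} = 0
g(4) = mex{0} = 1
g(5) = mex{0} = 1
g(6) = mex{0} = 1
g(7) = mex{0} = 1
g(8) = mex{0,1} = 2
g(9) = mex{0,1} = 2
g(10) = mex{1} = 0
So g(10) = 0.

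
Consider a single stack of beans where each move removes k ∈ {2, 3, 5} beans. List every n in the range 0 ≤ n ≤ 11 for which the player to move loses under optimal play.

0, 1, 7, 8

Build the Grundy sequence with g(k) = mex{g(k−s) : s ∈ {2, 3, 5}, s ≤ k}:
g(0) = mex{} = 0
g(1) = mex{} = 0
g(2) = mex{0} = 1
g(3) = mex{0} = 1
g(4) = mex{0,1} = 2
g(5) = mex{0,1} = 2
g(6) = mex{0,1,2} = 3
g(7) = mex{1,2} = 0
g(8) = mex{1,2,3} = 0
g(9) = mex{0,2,3} = 1
g(10) = mex{0,2} = 1
g(11) = mex{0,1,3} = 2
The P-positions (g = 0) in 0..11 are 0, 1, 7, 8.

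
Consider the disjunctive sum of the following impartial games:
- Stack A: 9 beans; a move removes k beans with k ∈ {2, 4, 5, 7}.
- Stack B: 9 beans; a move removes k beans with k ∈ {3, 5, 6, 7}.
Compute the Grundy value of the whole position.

3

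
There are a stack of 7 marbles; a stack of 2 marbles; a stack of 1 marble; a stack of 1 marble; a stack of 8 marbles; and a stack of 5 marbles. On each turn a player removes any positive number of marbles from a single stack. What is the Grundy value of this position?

8

In binary:
  0111  (7)
  0010  (2)
  0001  (1)
  0001  (1)
  1000  (8)
  0101  (5)
  ----
  1000  (8)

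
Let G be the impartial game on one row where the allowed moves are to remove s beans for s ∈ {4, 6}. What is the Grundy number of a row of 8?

2

Compute g(0), g(1), … for moves {4, 6}:
g(0) = mex{} = 0
g(1) = mex{} = 0
g(2) = mex{} = 0
g(3) = mex{} = 0
g(4) = mex{0} = 1
g(5) = mex{0} = 1
g(6) = mex{0} = 1
g(7) = mex{0} = 1
g(8) = mex{0,1} = 2
So g(8) = 2.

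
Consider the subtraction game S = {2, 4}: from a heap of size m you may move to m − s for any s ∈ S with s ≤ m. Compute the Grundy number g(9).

1

Grundy values for subtraction set {2, 4}:
k:     0  1  2  3  4  5  6  7  8  9
g(k):  0  0  1  1  2  2  0  0  1  1
So g(9) = 1.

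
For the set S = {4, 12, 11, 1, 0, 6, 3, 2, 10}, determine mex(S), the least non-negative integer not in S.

5

The values 0, 1, 2, 3, 4 are all present; 5 is the first non-negative integer missing from the set.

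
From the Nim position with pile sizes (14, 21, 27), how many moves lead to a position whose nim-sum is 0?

Compute the nim-sum pairwise:
14 ^ 21 = 27
27 ^ 27 = 0
The nim-sum is already 0, so every move leaves a nonzero nim-sum — there are no winning moves.

0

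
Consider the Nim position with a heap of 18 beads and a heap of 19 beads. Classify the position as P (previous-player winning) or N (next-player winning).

Compute the nim-sum pairwise:
18 ^ 19 = 1
The nim-sum is 1 ≠ 0, so this is an N-position: the player to move can win.

N-position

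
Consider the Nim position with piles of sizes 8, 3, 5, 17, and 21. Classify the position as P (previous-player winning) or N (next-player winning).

Bitwise XOR of the heap sizes:
  01000  (8)
  00011  (3)
  00101  (5)
  10001  (17)
  10101  (21)
  -----
  01010  (10)
The nim-sum is 10 ≠ 0, so this is an N-position: the player to move can win.

N-position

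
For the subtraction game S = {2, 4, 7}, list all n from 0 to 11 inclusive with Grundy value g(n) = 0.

0, 1, 6, 9

Grundy values for subtraction set {2, 4, 7}:
k:     0  1  2  3  4  5  6  7  8  9 10 11
g(k):  0  0  1  1  2  2  0  3  1  0  2  1
The P-positions (g = 0) in 0..11 are 0, 1, 6, 9.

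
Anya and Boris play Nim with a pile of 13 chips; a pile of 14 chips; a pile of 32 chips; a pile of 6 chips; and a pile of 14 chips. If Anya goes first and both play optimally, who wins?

Anya wins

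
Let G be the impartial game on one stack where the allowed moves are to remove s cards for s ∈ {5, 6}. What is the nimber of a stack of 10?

Grundy values for subtraction set {5, 6}:
k:     0  1  2  3  4  5  6  7  8  9 10
g(k):  0  0  0  0  0  1  1  1  1  1  2
So g(10) = 2.

2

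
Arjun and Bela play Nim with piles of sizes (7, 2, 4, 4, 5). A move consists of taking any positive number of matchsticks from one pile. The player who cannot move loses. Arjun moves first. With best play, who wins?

Bela wins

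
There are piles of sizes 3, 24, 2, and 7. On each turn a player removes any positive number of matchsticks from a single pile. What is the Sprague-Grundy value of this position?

Nim-sum: 3 ⊕ 24 ⊕ 2 ⊕ 7 = 30.

30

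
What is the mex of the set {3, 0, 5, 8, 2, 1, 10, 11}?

4

The values 0, 1, 2, 3 are all present; 4 is the first non-negative integer missing from the set.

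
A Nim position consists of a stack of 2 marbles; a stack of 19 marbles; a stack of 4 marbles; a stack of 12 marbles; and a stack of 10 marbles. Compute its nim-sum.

19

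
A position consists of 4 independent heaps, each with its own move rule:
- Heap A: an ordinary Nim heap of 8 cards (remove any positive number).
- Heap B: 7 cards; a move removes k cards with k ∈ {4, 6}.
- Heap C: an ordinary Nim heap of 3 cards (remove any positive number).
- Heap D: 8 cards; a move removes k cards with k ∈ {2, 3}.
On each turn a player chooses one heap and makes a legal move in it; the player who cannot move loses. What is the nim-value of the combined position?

11

Heap A is a plain Nim heap of size 8, so its Grundy value is 8.
Build the Grundy sequence for heap B with g(k) = mex{g(k−s) : s ∈ {4, 6}, s ≤ k}:
g(0) = mex{} = 0
g(1) = mex{} = 0
g(2) = mex{} = 0
g(3) = mex{} = 0
g(4) = mex{0} = 1
g(5) = mex{0} = 1
g(6) = mex{0} = 1
g(7) = mex{0} = 1
So g(7) = 1.
Heap C is a plain Nim heap of size 3, so its Grundy value is 3.
Build the Grundy sequence for heap D with g(k) = mex{g(k−s) : s ∈ {2, 3}, s ≤ k}:
g(0) = mex{} = 0
g(1) = mex{} = 0
g(2) = mex{0} = 1
g(3) = mex{0} = 1
g(4) = mex{0,1} = 2
g(5) = mex{1} = 0
g(6) = mex{1,2} = 0
g(7) = mex{0,2} = 1
g(8) = mex{0} = 1
So g(8) = 1.
The value of a disjunctive sum is the nim-sum of the parts.
Combined value = 8 ⊕ 1 ⊕ 3 ⊕ 1 = 11.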